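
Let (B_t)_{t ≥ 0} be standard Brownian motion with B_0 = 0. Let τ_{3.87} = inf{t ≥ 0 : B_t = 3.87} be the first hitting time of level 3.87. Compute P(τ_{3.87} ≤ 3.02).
P(τ_{3.87} ≤ 3.02) = 2(1 − Φ(3.87/√3.02)) = 2(1 − Φ(2.2269)) ≈ 0.0260

By the reflection principle for standard BM, P(τ_b ≤ t) = 2 · P(B_t ≥ b). Since B_t ~ N(0, t), P(B_t ≥ 3.87) = 1 − Φ(3.87/√t) = 1 − Φ(3.87/√3.02) = 1 − Φ(2.2269) ≈ 0.01298. Doubling: P(τ_{3.87} ≤ 3.02) ≈ 2 · 0.01298 = 0.02596 ≈ 0.0260.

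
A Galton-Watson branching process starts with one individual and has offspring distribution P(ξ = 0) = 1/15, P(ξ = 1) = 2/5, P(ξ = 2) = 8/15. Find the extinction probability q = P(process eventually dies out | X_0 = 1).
q = 1/8

The pgf is f(s) = 1/15 + 2/5·s + 8/15·s². The extinction probability q is the smallest fixed point of f in [0, 1]. Setting s = f(s):
  8/15·s² + (2/5 − 1)·s + 1/15 = 0
  8/15·s² − (1/15 + 8/15)·s + 1/15 = 0
which factors as (s − 1)·(8/15·s − 1/15) = 0, giving roots s = 1 and s = (1/15)/(8/15) = 1/8.
Mean offspring μ = 2/5 + 2·8/15 = 22/15 > 1 (supercritical), so q < 1. The extinction probability is the smaller root: q = (1/15)/(8/15) = 1/8.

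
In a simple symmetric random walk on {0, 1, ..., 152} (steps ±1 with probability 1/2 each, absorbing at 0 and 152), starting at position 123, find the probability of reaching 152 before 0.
P(hit 152 before 0) = 123/152

Let u_k = P(hit 152 before 0 | start at k). Then u_0 = 0, u_152 = 1, and u_k = u_{k-1}/2 + u_{k+1}/2 for 1 ≤ k ≤ 151. This harmonic recurrence is solved by u_k = k/152, giving u_123 = 123/152.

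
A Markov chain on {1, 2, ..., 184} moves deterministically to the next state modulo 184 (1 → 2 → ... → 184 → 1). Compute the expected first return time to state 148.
E[T_148 | X_0 = 148] = 184

The chain cycles deterministically, so starting at state 148 it returns in exactly 184 steps. Equivalently, the stationary distribution is uniform π_j = 1/184 for every state j, so by Kac's formula E[T_148] = 1/π_148 = 184.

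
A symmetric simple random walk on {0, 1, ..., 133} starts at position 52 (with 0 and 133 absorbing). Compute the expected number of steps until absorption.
E[τ | X_0 = 52] = 4212

Let v_k = E[τ | X_0 = k]. Boundary: v_0 = v_133 = 0. Recurrence: v_k = 1 + (v_{k-1} + v_{k+1})/2 for 1 ≤ k ≤ 132. The particular solution to v_k − (v_{k-1} + v_{k+1})/2 = 1 is v_k = −k^2. Adding homogeneous solution A + B k and matching boundaries gives v_k = k (133 − k). Substituting k = 52: v_52 = 52 · 81 = 4212.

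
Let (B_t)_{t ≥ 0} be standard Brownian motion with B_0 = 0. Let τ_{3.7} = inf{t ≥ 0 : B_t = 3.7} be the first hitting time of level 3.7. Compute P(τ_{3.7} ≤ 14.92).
P(τ_{3.7} ≤ 14.92) = 2(1 − Φ(3.7/√14.92)) = 2(1 − Φ(0.9579)) ≈ 0.3381

By the reflection principle for standard BM, P(τ_b ≤ t) = 2 · P(B_t ≥ b). Since B_t ~ N(0, t), P(B_t ≥ 3.7) = 1 − Φ(3.7/√t) = 1 − Φ(3.7/√14.92) = 1 − Φ(0.9579) ≈ 0.16906. Doubling: P(τ_{3.7} ≤ 14.92) ≈ 2 · 0.16906 = 0.33812 ≈ 0.3381.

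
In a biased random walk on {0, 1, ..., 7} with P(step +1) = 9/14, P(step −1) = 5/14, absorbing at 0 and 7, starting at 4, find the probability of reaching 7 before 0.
P(hit 7 before 0) = (1 − (5/9)^4) / (1 − (5/9)^7) = 1081836/1176211

Let u_k denote P(reach 7 before 0 | start at k). Boundary: u_0 = 0, u_7 = 1. Recurrence: u_k = 9/14·u_{k+1} + 5/14·u_{k-1} for 1 ≤ k ≤ 6. Try u_k = A + B·r^k with r = q/p = (5/14)/(9/14) = 5/9. Substitution satisfies the recurrence; boundary conditions give:
  u_k = (1 − r^k) / (1 − r^N) = (1 − (5/9)^4) / (1 − (5/9)^7) = 1081836/1176211.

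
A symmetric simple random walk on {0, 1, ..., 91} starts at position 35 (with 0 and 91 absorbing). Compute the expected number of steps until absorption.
E[τ | X_0 = 35] = 1960

Let v_k = E[τ | X_0 = k]. Boundary: v_0 = v_91 = 0. Recurrence: v_k = 1 + (v_{k-1} + v_{k+1})/2 for 1 ≤ k ≤ 90. The particular solution to v_k − (v_{k-1} + v_{k+1})/2 = 1 is v_k = −k^2. Adding homogeneous solution A + B k and matching boundaries gives v_k = k (91 − k). Substituting k = 35: v_35 = 35 · 56 = 1960.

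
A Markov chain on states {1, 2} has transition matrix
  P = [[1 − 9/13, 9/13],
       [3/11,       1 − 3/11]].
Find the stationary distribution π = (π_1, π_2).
π_1 = 13/46, π_2 = 33/46

Solve πP = π with π_1 + π_2 = 1. From πP = π: π_1 · (1 − 9/13) + π_2 · 3/11 = π_1 ⇒ π_2 · 3/11 = π_1 · 9/13 ⇒ π_2/π_1 = (9/13)/(3/11) = 33/13. Together with π_1 + π_2 = 1:
  π_1 = (3/11)/(9/13 + 3/11) = (3/11)/(138/143) = 13/46,
  π_2 = (9/13)/(9/13 + 3/11) = (9/13)/(138/143) = 33/46.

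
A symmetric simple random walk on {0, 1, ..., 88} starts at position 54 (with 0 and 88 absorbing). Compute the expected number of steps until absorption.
E[τ | X_0 = 54] = 1836

Let v_k = E[τ | X_0 = k]. Boundary: v_0 = v_88 = 0. Recurrence: v_k = 1 + (v_{k-1} + v_{k+1})/2 for 1 ≤ k ≤ 87. The particular solution to v_k − (v_{k-1} + v_{k+1})/2 = 1 is v_k = −k^2. Adding homogeneous solution A + B k and matching boundaries gives v_k = k (88 − k). Substituting k = 54: v_54 = 54 · 34 = 1836.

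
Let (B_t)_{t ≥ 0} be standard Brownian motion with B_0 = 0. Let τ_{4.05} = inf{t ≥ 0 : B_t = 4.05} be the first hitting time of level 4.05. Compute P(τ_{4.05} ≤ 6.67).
P(τ_{4.05} ≤ 6.67) = 2(1 − Φ(4.05/√6.67)) = 2(1 − Φ(1.5682)) ≈ 0.1168

By the reflection principle for standard BM, P(τ_b ≤ t) = 2 · P(B_t ≥ b). Since B_t ~ N(0, t), P(B_t ≥ 4.05) = 1 − Φ(4.05/√t) = 1 − Φ(4.05/√6.67) = 1 − Φ(1.5682) ≈ 0.05842. Doubling: P(τ_{4.05} ≤ 6.67) ≈ 2 · 0.05842 = 0.11684 ≈ 0.1168.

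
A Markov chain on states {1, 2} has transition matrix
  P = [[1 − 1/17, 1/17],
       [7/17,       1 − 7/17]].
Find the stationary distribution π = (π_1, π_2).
π_1 = 7/8, π_2 = 1/8

Solve πP = π with π_1 + π_2 = 1. From πP = π: π_1 · (1 − 1/17) + π_2 · 7/17 = π_1 ⇒ π_2 · 7/17 = π_1 · 1/17 ⇒ π_2/π_1 = (1/17)/(7/17) = 1/7. Together with π_1 + π_2 = 1:
  π_1 = (7/17)/(1/17 + 7/17) = (7/17)/(8/17) = 7/8,
  π_2 = (1/17)/(1/17 + 7/17) = (1/17)/(8/17) = 1/8.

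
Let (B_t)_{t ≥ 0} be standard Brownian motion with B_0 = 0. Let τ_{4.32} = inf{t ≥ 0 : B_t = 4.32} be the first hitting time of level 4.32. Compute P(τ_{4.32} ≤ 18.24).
P(τ_{4.32} ≤ 18.24) = 2(1 − Φ(4.32/√18.24)) = 2(1 − Φ(1.0115)) ≈ 0.3118

By the reflection principle for standard BM, P(τ_b ≤ t) = 2 · P(B_t ≥ b). Since B_t ~ N(0, t), P(B_t ≥ 4.32) = 1 − Φ(4.32/√t) = 1 − Φ(4.32/√18.24) = 1 − Φ(1.0115) ≈ 0.15589. Doubling: P(τ_{4.32} ≤ 18.24) ≈ 2 · 0.15589 = 0.31178 ≈ 0.3118.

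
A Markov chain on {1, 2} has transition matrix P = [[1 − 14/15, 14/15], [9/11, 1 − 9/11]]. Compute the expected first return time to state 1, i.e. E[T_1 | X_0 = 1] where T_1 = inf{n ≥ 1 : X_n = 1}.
E[T_1 | X_0 = 1] = 1/π_1 = 289/135

For an irreducible recurrent Markov chain with stationary distribution π, E[T_i | X_0 = i] = 1/π_i (Kac's formula). Here π_1 = (9/11)/(14/15 + 9/11) = (9/11)/(289/165) = 135/289, so E[T_1 | X_0 = 1] = 1/π_1 = (14/15 + 9/11)/(9/11) = (289/165)/(9/11) = 289/135.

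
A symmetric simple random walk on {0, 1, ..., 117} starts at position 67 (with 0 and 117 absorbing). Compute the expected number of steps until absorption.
E[τ | X_0 = 67] = 3350

Let v_k = E[τ | X_0 = k]. Boundary: v_0 = v_117 = 0. Recurrence: v_k = 1 + (v_{k-1} + v_{k+1})/2 for 1 ≤ k ≤ 116. The particular solution to v_k − (v_{k-1} + v_{k+1})/2 = 1 is v_k = −k^2. Adding homogeneous solution A + B k and matching boundaries gives v_k = k (117 − k). Substituting k = 67: v_67 = 67 · 50 = 3350.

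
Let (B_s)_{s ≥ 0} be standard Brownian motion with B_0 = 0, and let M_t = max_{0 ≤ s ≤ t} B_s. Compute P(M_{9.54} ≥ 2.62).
P(M_{9.54} ≥ 2.62) = 2·P(B_{9.54} ≥ 2.62) = 2(1 − Φ(2.62/√9.54)) ≈ 0.3963

By the reflection principle for Brownian motion, P(M_t ≥ a) = 2 · P(B_t ≥ a) for a ≥ 0. Since B_t ~ N(0, t), P(B_t ≥ 2.62) = 1 − Φ(2.62/√t) = 1 − Φ(2.62/√9.54) = 1 − Φ(0.8483). So
  P(M_{9.54} ≥ 2.62) = 2(1 − Φ(0.8483)) ≈ 0.3963.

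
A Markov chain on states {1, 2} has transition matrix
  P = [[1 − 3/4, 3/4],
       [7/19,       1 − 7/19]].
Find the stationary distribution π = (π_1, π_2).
π_1 = 28/85, π_2 = 57/85

Solve πP = π with π_1 + π_2 = 1. From πP = π: π_1 · (1 − 3/4) + π_2 · 7/19 = π_1 ⇒ π_2 · 7/19 = π_1 · 3/4 ⇒ π_2/π_1 = (3/4)/(7/19) = 57/28. Together with π_1 + π_2 = 1:
  π_1 = (7/19)/(3/4 + 7/19) = (7/19)/(85/76) = 28/85,
  π_2 = (3/4)/(3/4 + 7/19) = (3/4)/(85/76) = 57/85.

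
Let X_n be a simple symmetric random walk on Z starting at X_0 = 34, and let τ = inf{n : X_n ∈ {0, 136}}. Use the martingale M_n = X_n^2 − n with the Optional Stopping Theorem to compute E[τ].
E[τ] = 3468

M_n = X_n^2 − n is a martingale (since E[X_{n+1}^2 | F_n] = X_n^2 + 1). By OST (τ has finite mean in a bounded region), E[M_τ] = E[M_0] = X_0^2 − 0 = 34^2 = 1156. Also E[M_τ] = E[X_τ^2] − E[τ]. The walk exits at 0 or 136, with P(hit 136 first) = 34/136, so E[X_τ^2] = 136^2 · 34/136 + 0 = 4624. Thus E[τ] = E[X_τ^2] − E[M_τ] = 4624 − 1156 = 3468 = 34(136 − 34) = 3468.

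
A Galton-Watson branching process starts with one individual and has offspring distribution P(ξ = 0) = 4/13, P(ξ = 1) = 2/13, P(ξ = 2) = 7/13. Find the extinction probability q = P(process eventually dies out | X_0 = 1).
q = 4/7

The pgf is f(s) = 4/13 + 2/13·s + 7/13·s². The extinction probability q is the smallest fixed point of f in [0, 1]. Setting s = f(s):
  7/13·s² + (2/13 − 1)·s + 4/13 = 0
  7/13·s² − (4/13 + 7/13)·s + 4/13 = 0
which factors as (s − 1)·(7/13·s − 4/13) = 0, giving roots s = 1 and s = (4/13)/(7/13) = 4/7.
Mean offspring μ = 2/13 + 2·7/13 = 16/13 > 1 (supercritical), so q < 1. The extinction probability is the smaller root: q = (4/13)/(7/13) = 4/7.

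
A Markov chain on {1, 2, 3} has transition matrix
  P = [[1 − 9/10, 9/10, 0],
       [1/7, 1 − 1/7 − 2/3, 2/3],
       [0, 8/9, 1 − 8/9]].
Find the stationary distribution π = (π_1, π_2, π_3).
π = (40/481, 252/481, 189/481)

This is a birth-death chain on three states, which satisfies detailed balance: π_1 · P_{12} = π_2 · P_{21} and π_2 · P_{23} = π_3 · P_{32}.
From π_1 · 9/10 = π_2 · 1/7: π_2/π_1 = (9/10)/(1/7) = 63/10.
From π_2 · 2/3 = π_3 · 8/9: π_3/π_2 = (2/3)/(8/9) = 3/4.
Take π_1 proportional to 1; then unnormalized π = (1, 63/10, 189/40). Normalize by dividing by the sum 481/40:
  π = (40/481, 252/481, 189/481).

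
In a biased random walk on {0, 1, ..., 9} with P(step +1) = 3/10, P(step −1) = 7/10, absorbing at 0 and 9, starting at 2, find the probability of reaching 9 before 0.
P(hit 9 before 0) = (1 − (7/3)^2) / (1 − (7/3)^9) = 21870/10083481

Let u_k denote P(reach 9 before 0 | start at k). Boundary: u_0 = 0, u_9 = 1. Recurrence: u_k = 3/10·u_{k+1} + 7/10·u_{k-1} for 1 ≤ k ≤ 8. Try u_k = A + B·r^k with r = q/p = (7/10)/(3/10) = 7/3. Substitution satisfies the recurrence; boundary conditions give:
  u_k = (1 − r^k) / (1 − r^N) = (1 − (7/3)^2) / (1 − (7/3)^9) = 21870/10083481.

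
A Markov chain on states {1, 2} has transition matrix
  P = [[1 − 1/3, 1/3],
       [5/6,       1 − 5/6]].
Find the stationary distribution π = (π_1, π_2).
π_1 = 5/7, π_2 = 2/7

Solve πP = π with π_1 + π_2 = 1. From πP = π: π_1 · (1 − 1/3) + π_2 · 5/6 = π_1 ⇒ π_2 · 5/6 = π_1 · 1/3 ⇒ π_2/π_1 = (1/3)/(5/6) = 2/5. Together with π_1 + π_2 = 1:
  π_1 = (5/6)/(1/3 + 5/6) = (5/6)/(7/6) = 5/7,
  π_2 = (1/3)/(1/3 + 5/6) = (1/3)/(7/6) = 2/7.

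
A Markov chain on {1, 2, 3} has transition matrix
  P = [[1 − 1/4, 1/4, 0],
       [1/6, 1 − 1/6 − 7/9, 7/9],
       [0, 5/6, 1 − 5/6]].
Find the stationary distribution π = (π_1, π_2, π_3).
π = (10/39, 5/13, 14/39)

This is a birth-death chain on three states, which satisfies detailed balance: π_1 · P_{12} = π_2 · P_{21} and π_2 · P_{23} = π_3 · P_{32}.
From π_1 · 1/4 = π_2 · 1/6: π_2/π_1 = (1/4)/(1/6) = 3/2.
From π_2 · 7/9 = π_3 · 5/6: π_3/π_2 = (7/9)/(5/6) = 14/15.
Take π_1 proportional to 1; then unnormalized π = (1, 3/2, 7/5). Normalize by dividing by the sum 39/10:
  π = (10/39, 5/13, 14/39).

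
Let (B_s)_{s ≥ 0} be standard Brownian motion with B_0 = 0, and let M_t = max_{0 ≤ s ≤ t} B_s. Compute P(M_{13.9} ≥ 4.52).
P(M_{13.9} ≥ 4.52) = 2·P(B_{13.9} ≥ 4.52) = 2(1 − Φ(4.52/√13.9)) ≈ 0.2254

By the reflection principle for Brownian motion, P(M_t ≥ a) = 2 · P(B_t ≥ a) for a ≥ 0. Since B_t ~ N(0, t), P(B_t ≥ 4.52) = 1 − Φ(4.52/√t) = 1 − Φ(4.52/√13.9) = 1 − Φ(1.2124). So
  P(M_{13.9} ≥ 4.52) = 2(1 − Φ(1.2124)) ≈ 0.2254.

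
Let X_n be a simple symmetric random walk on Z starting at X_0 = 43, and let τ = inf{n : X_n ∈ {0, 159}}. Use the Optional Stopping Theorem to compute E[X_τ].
E[X_τ] = 43

X_n is a martingale and τ is a bounded-mean stopping time (indeed τ is finite a.s. with bounded expectation since the walk is in a bounded region). By the OST, E[X_τ] = E[X_0] = 43. Equivalently: E[X_τ] = 159 · P(hit 159 first) + 0 · P(hit 0 first) = 159 · (43/159) = 43.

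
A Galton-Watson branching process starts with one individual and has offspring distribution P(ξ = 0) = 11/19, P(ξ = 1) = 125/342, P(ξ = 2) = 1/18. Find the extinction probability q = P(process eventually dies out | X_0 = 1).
q = 1

Mean offspring μ = 0·11/19 + 1·125/342 + 2·1/18 = 163/342 ≤ 1. For μ ≤ 1 with offspring not concentrated at 1, the Galton-Watson process goes extinct almost surely, so q = 1.
(Algebraic check: The pgf is f(s) = 11/19 + 125/342·s + 1/18·s². The extinction probability q is the smallest fixed point of f in [0, 1]. Setting s = f(s):
  1/18·s² + (125/342 − 1)·s + 11/19 = 0
  1/18·s² − (11/19 + 1/18)·s + 11/19 = 0
which factors as (s − 1)·(1/18·s − 11/19) = 0, giving roots s = 1 and s = (11/19)/(1/18) = 198/19. Since 198/19 ≥ 1, the smallest root in [0, 1] is s = 1.)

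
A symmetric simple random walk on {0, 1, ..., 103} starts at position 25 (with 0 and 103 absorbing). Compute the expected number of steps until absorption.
E[τ | X_0 = 25] = 1950

Let v_k = E[τ | X_0 = k]. Boundary: v_0 = v_103 = 0. Recurrence: v_k = 1 + (v_{k-1} + v_{k+1})/2 for 1 ≤ k ≤ 102. The particular solution to v_k − (v_{k-1} + v_{k+1})/2 = 1 is v_k = −k^2. Adding homogeneous solution A + B k and matching boundaries gives v_k = k (103 − k). Substituting k = 25: v_25 = 25 · 78 = 1950.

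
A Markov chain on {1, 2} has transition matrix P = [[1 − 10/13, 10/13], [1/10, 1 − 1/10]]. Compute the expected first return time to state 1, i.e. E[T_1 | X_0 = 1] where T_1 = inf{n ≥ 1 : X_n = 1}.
E[T_1 | X_0 = 1] = 1/π_1 = 113/13

For an irreducible recurrent Markov chain with stationary distribution π, E[T_i | X_0 = i] = 1/π_i (Kac's formula). Here π_1 = (1/10)/(10/13 + 1/10) = (1/10)/(113/130) = 13/113, so E[T_1 | X_0 = 1] = 1/π_1 = (10/13 + 1/10)/(1/10) = (113/130)/(1/10) = 113/13.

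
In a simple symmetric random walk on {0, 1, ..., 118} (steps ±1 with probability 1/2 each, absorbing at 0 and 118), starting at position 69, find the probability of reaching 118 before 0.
P(hit 118 before 0) = 69/118

Let u_k = P(hit 118 before 0 | start at k). Then u_0 = 0, u_118 = 1, and u_k = u_{k-1}/2 + u_{k+1}/2 for 1 ≤ k ≤ 117. This harmonic recurrence is solved by u_k = k/118, giving u_69 = 69/118.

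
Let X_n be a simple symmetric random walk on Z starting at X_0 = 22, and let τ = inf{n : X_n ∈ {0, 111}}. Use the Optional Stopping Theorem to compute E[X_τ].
E[X_τ] = 22

X_n is a martingale and τ is a bounded-mean stopping time (indeed τ is finite a.s. with bounded expectation since the walk is in a bounded region). By the OST, E[X_τ] = E[X_0] = 22. Equivalently: E[X_τ] = 111 · P(hit 111 first) + 0 · P(hit 0 first) = 111 · (22/111) = 22.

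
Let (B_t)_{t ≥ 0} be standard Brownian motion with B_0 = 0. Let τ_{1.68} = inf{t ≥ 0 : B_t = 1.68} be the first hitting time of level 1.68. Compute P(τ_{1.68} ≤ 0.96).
P(τ_{1.68} ≤ 0.96) = 2(1 − Φ(1.68/√0.96)) = 2(1 − Φ(1.7146)) ≈ 0.0864

By the reflection principle for standard BM, P(τ_b ≤ t) = 2 · P(B_t ≥ b). Since B_t ~ N(0, t), P(B_t ≥ 1.68) = 1 − Φ(1.68/√t) = 1 − Φ(1.68/√0.96) = 1 − Φ(1.7146) ≈ 0.04321. Doubling: P(τ_{1.68} ≤ 0.96) ≈ 2 · 0.04321 = 0.08642 ≈ 0.0864.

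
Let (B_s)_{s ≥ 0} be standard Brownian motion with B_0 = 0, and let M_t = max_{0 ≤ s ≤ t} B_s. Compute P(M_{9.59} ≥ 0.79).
P(M_{9.59} ≥ 0.79) = 2·P(B_{9.59} ≥ 0.79) = 2(1 − Φ(0.79/√9.59)) ≈ 0.7986

By the reflection principle for Brownian motion, P(M_t ≥ a) = 2 · P(B_t ≥ a) for a ≥ 0. Since B_t ~ N(0, t), P(B_t ≥ 0.79) = 1 − Φ(0.79/√t) = 1 − Φ(0.79/√9.59) = 1 − Φ(0.2551). So
  P(M_{9.59} ≥ 0.79) = 2(1 − Φ(0.2551)) ≈ 0.7986.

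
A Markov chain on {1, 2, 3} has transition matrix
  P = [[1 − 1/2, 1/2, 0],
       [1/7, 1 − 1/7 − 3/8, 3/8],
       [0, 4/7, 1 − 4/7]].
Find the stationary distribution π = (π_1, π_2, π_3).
π = (64/435, 224/435, 49/145)

This is a birth-death chain on three states, which satisfies detailed balance: π_1 · P_{12} = π_2 · P_{21} and π_2 · P_{23} = π_3 · P_{32}.
From π_1 · 1/2 = π_2 · 1/7: π_2/π_1 = (1/2)/(1/7) = 7/2.
From π_2 · 3/8 = π_3 · 4/7: π_3/π_2 = (3/8)/(4/7) = 21/32.
Take π_1 proportional to 1; then unnormalized π = (1, 7/2, 147/64). Normalize by dividing by the sum 435/64:
  π = (64/435, 224/435, 49/145).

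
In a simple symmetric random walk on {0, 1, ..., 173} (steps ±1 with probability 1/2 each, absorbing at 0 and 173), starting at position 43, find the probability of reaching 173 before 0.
P(hit 173 before 0) = 43/173

Let u_k = P(hit 173 before 0 | start at k). Then u_0 = 0, u_173 = 1, and u_k = u_{k-1}/2 + u_{k+1}/2 for 1 ≤ k ≤ 172. This harmonic recurrence is solved by u_k = k/173, giving u_43 = 43/173.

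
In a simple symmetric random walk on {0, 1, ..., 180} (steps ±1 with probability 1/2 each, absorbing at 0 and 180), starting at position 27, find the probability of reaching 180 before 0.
P(hit 180 before 0) = 27/180 = 3/20

Let u_k = P(hit 180 before 0 | start at k). Then u_0 = 0, u_180 = 1, and u_k = u_{k-1}/2 + u_{k+1}/2 for 1 ≤ k ≤ 179. This harmonic recurrence is solved by u_k = k/180, giving u_27 = 27/180 = 3/20.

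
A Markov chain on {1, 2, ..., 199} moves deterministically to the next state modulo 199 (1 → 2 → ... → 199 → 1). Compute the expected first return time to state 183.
E[T_183 | X_0 = 183] = 199

The chain cycles deterministically, so starting at state 183 it returns in exactly 199 steps. Equivalently, the stationary distribution is uniform π_j = 1/199 for every state j, so by Kac's formula E[T_183] = 1/π_183 = 199.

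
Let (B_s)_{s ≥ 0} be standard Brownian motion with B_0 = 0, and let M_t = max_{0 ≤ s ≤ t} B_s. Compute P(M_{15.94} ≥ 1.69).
P(M_{15.94} ≥ 1.69) = 2·P(B_{15.94} ≥ 1.69) = 2(1 − Φ(1.69/√15.94)) ≈ 0.6721

By the reflection principle for Brownian motion, P(M_t ≥ a) = 2 · P(B_t ≥ a) for a ≥ 0. Since B_t ~ N(0, t), P(B_t ≥ 1.69) = 1 − Φ(1.69/√t) = 1 − Φ(1.69/√15.94) = 1 − Φ(0.4233). So
  P(M_{15.94} ≥ 1.69) = 2(1 − Φ(0.4233)) ≈ 0.6721.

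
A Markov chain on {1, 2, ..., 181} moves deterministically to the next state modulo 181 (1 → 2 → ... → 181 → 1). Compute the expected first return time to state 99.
E[T_99 | X_0 = 99] = 181

The chain cycles deterministically, so starting at state 99 it returns in exactly 181 steps. Equivalently, the stationary distribution is uniform π_j = 1/181 for every state j, so by Kac's formula E[T_99] = 1/π_99 = 181.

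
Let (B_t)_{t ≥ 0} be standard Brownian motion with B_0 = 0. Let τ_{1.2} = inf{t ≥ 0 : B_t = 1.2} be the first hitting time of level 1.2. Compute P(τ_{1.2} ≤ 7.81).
P(τ_{1.2} ≤ 7.81) = 2(1 − Φ(1.2/√7.81)) = 2(1 − Φ(0.4294)) ≈ 0.6676

By the reflection principle for standard BM, P(τ_b ≤ t) = 2 · P(B_t ≥ b). Since B_t ~ N(0, t), P(B_t ≥ 1.2) = 1 − Φ(1.2/√t) = 1 − Φ(1.2/√7.81) = 1 − Φ(0.4294) ≈ 0.33382. Doubling: P(τ_{1.2} ≤ 7.81) ≈ 2 · 0.33382 = 0.66764 ≈ 0.6676.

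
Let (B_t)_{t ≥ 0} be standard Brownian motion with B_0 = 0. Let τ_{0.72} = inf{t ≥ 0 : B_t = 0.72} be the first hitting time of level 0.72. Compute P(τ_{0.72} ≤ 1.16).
P(τ_{0.72} ≤ 1.16) = 2(1 − Φ(0.72/√1.16)) = 2(1 − Φ(0.6685)) ≈ 0.5038

By the reflection principle for standard BM, P(τ_b ≤ t) = 2 · P(B_t ≥ b). Since B_t ~ N(0, t), P(B_t ≥ 0.72) = 1 − Φ(0.72/√t) = 1 − Φ(0.72/√1.16) = 1 − Φ(0.6685) ≈ 0.25191. Doubling: P(τ_{0.72} ≤ 1.16) ≈ 2 · 0.25191 = 0.50382 ≈ 0.5038.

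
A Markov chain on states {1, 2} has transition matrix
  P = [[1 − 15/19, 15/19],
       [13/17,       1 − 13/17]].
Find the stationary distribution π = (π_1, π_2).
π_1 = 247/502, π_2 = 255/502

Solve πP = π with π_1 + π_2 = 1. From πP = π: π_1 · (1 − 15/19) + π_2 · 13/17 = π_1 ⇒ π_2 · 13/17 = π_1 · 15/19 ⇒ π_2/π_1 = (15/19)/(13/17) = 255/247. Together with π_1 + π_2 = 1:
  π_1 = (13/17)/(15/19 + 13/17) = (13/17)/(502/323) = 247/502,
  π_2 = (15/19)/(15/19 + 13/17) = (15/19)/(502/323) = 255/502.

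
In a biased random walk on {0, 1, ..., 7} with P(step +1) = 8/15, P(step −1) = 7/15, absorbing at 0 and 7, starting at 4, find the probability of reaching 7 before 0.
P(hit 7 before 0) = (1 − (7/8)^4) / (1 − (7/8)^7) = 867840/1273609

Let u_k denote P(reach 7 before 0 | start at k). Boundary: u_0 = 0, u_7 = 1. Recurrence: u_k = 8/15·u_{k+1} + 7/15·u_{k-1} for 1 ≤ k ≤ 6. Try u_k = A + B·r^k with r = q/p = (7/15)/(8/15) = 7/8. Substitution satisfies the recurrence; boundary conditions give:
  u_k = (1 − r^k) / (1 − r^N) = (1 − (7/8)^4) / (1 − (7/8)^7) = 867840/1273609.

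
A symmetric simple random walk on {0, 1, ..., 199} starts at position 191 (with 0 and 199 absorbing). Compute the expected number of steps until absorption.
E[τ | X_0 = 191] = 1528

Let v_k = E[τ | X_0 = k]. Boundary: v_0 = v_199 = 0. Recurrence: v_k = 1 + (v_{k-1} + v_{k+1})/2 for 1 ≤ k ≤ 198. The particular solution to v_k − (v_{k-1} + v_{k+1})/2 = 1 is v_k = −k^2. Adding homogeneous solution A + B k and matching boundaries gives v_k = k (199 − k). Substituting k = 191: v_191 = 191 · 8 = 1528.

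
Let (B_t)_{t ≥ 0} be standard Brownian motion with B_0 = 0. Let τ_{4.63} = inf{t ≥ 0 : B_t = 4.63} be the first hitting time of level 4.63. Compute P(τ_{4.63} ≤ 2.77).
P(τ_{4.63} ≤ 2.77) = 2(1 − Φ(4.63/√2.77)) = 2(1 − Φ(2.7819)) ≈ 0.0054

By the reflection principle for standard BM, P(τ_b ≤ t) = 2 · P(B_t ≥ b). Since B_t ~ N(0, t), P(B_t ≥ 4.63) = 1 − Φ(4.63/√t) = 1 − Φ(4.63/√2.77) = 1 − Φ(2.7819) ≈ 0.00270. Doubling: P(τ_{4.63} ≤ 2.77) ≈ 2 · 0.00270 = 0.00540 ≈ 0.0054.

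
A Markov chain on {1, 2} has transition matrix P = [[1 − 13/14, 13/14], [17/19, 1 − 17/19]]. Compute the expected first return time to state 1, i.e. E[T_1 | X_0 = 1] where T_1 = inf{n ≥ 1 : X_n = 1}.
E[T_1 | X_0 = 1] = 1/π_1 = 485/238

For an irreducible recurrent Markov chain with stationary distribution π, E[T_i | X_0 = i] = 1/π_i (Kac's formula). Here π_1 = (17/19)/(13/14 + 17/19) = (17/19)/(485/266) = 238/485, so E[T_1 | X_0 = 1] = 1/π_1 = (13/14 + 17/19)/(17/19) = (485/266)/(17/19) = 485/238.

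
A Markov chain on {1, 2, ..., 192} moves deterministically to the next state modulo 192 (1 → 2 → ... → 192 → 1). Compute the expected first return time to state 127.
E[T_127 | X_0 = 127] = 192

The chain cycles deterministically, so starting at state 127 it returns in exactly 192 steps. Equivalently, the stationary distribution is uniform π_j = 1/192 for every state j, so by Kac's formula E[T_127] = 1/π_127 = 192.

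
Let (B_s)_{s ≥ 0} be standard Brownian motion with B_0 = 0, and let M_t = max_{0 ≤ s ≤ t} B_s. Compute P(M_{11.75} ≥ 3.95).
P(M_{11.75} ≥ 3.95) = 2·P(B_{11.75} ≥ 3.95) = 2(1 − Φ(3.95/√11.75)) ≈ 0.2492

By the reflection principle for Brownian motion, P(M_t ≥ a) = 2 · P(B_t ≥ a) for a ≥ 0. Since B_t ~ N(0, t), P(B_t ≥ 3.95) = 1 − Φ(3.95/√t) = 1 − Φ(3.95/√11.75) = 1 − Φ(1.1523). So
  P(M_{11.75} ≥ 3.95) = 2(1 − Φ(1.1523)) ≈ 0.2492.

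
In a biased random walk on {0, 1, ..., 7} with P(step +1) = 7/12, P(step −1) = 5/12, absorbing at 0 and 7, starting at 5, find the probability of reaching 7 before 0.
P(hit 7 before 0) = (1 − (5/7)^5) / (1 − (5/7)^7) = 335209/372709

Let u_k denote P(reach 7 before 0 | start at k). Boundary: u_0 = 0, u_7 = 1. Recurrence: u_k = 7/12·u_{k+1} + 5/12·u_{k-1} for 1 ≤ k ≤ 6. Try u_k = A + B·r^k with r = q/p = (5/12)/(7/12) = 5/7. Substitution satisfies the recurrence; boundary conditions give:
  u_k = (1 − r^k) / (1 − r^N) = (1 − (5/7)^5) / (1 − (5/7)^7) = 335209/372709.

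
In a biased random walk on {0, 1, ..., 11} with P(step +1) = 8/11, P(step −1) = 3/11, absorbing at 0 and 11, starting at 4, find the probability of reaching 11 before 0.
P(hit 11 before 0) = (1 − (3/8)^4) / (1 − (3/8)^11) = 1684013056/1717951489

Let u_k denote P(reach 11 before 0 | start at k). Boundary: u_0 = 0, u_11 = 1. Recurrence: u_k = 8/11·u_{k+1} + 3/11·u_{k-1} for 1 ≤ k ≤ 10. Try u_k = A + B·r^k with r = q/p = (3/11)/(8/11) = 3/8. Substitution satisfies the recurrence; boundary conditions give:
  u_k = (1 − r^k) / (1 − r^N) = (1 − (3/8)^4) / (1 − (3/8)^11) = 1684013056/1717951489.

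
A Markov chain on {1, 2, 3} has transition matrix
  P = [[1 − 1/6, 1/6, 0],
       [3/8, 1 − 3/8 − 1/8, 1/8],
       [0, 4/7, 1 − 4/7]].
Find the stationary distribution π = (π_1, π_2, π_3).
π = (24/37, 32/111, 7/111)

This is a birth-death chain on three states, which satisfies detailed balance: π_1 · P_{12} = π_2 · P_{21} and π_2 · P_{23} = π_3 · P_{32}.
From π_1 · 1/6 = π_2 · 3/8: π_2/π_1 = (1/6)/(3/8) = 4/9.
From π_2 · 1/8 = π_3 · 4/7: π_3/π_2 = (1/8)/(4/7) = 7/32.
Take π_1 proportional to 1; then unnormalized π = (1, 4/9, 7/72). Normalize by dividing by the sum 37/24:
  π = (24/37, 32/111, 7/111).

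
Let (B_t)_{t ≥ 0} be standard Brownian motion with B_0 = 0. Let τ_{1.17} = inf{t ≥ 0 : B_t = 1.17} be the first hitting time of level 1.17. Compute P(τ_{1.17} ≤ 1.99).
P(τ_{1.17} ≤ 1.99) = 2(1 − Φ(1.17/√1.99)) = 2(1 − Φ(0.8294)) ≈ 0.4069

By the reflection principle for standard BM, P(τ_b ≤ t) = 2 · P(B_t ≥ b). Since B_t ~ N(0, t), P(B_t ≥ 1.17) = 1 − Φ(1.17/√t) = 1 − Φ(1.17/√1.99) = 1 − Φ(0.8294) ≈ 0.20344. Doubling: P(τ_{1.17} ≤ 1.99) ≈ 2 · 0.20344 = 0.40688 ≈ 0.4069.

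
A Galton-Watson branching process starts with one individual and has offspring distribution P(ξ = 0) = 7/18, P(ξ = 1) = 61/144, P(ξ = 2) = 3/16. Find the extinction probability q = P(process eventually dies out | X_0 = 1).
q = 1

Mean offspring μ = 0·7/18 + 1·61/144 + 2·3/16 = 115/144 ≤ 1. For μ ≤ 1 with offspring not concentrated at 1, the Galton-Watson process goes extinct almost surely, so q = 1.
(Algebraic check: The pgf is f(s) = 7/18 + 61/144·s + 3/16·s². The extinction probability q is the smallest fixed point of f in [0, 1]. Setting s = f(s):
  3/16·s² + (61/144 − 1)·s + 7/18 = 0
  3/16·s² − (7/18 + 3/16)·s + 7/18 = 0
which factors as (s − 1)·(3/16·s − 7/18) = 0, giving roots s = 1 and s = (7/18)/(3/16) = 56/27. Since 56/27 ≥ 1, the smallest root in [0, 1] is s = 1.)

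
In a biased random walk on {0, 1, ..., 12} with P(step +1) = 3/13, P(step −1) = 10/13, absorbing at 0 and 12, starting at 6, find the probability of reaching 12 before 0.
P(hit 12 before 0) = (1 − (10/3)^6) / (1 − (10/3)^12) = 729/1000729

Let u_k denote P(reach 12 before 0 | start at k). Boundary: u_0 = 0, u_12 = 1. Recurrence: u_k = 3/13·u_{k+1} + 10/13·u_{k-1} for 1 ≤ k ≤ 11. Try u_k = A + B·r^k with r = q/p = (10/13)/(3/13) = 10/3. Substitution satisfies the recurrence; boundary conditions give:
  u_k = (1 − r^k) / (1 − r^N) = (1 − (10/3)^6) / (1 − (10/3)^12) = 729/1000729.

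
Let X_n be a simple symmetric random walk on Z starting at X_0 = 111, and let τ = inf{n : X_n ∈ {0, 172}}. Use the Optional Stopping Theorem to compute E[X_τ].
E[X_τ] = 111

X_n is a martingale and τ is a bounded-mean stopping time (indeed τ is finite a.s. with bounded expectation since the walk is in a bounded region). By the OST, E[X_τ] = E[X_0] = 111. Equivalently: E[X_τ] = 172 · P(hit 172 first) + 0 · P(hit 0 first) = 172 · (111/172) = 111.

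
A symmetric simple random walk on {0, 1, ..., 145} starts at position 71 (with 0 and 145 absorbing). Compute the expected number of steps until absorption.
E[τ | X_0 = 71] = 5254

Let v_k = E[τ | X_0 = k]. Boundary: v_0 = v_145 = 0. Recurrence: v_k = 1 + (v_{k-1} + v_{k+1})/2 for 1 ≤ k ≤ 144. The particular solution to v_k − (v_{k-1} + v_{k+1})/2 = 1 is v_k = −k^2. Adding homogeneous solution A + B k and matching boundaries gives v_k = k (145 − k). Substituting k = 71: v_71 = 71 · 74 = 5254.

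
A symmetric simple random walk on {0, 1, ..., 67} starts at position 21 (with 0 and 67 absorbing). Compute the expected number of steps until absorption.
E[τ | X_0 = 21] = 966

Let v_k = E[τ | X_0 = k]. Boundary: v_0 = v_67 = 0. Recurrence: v_k = 1 + (v_{k-1} + v_{k+1})/2 for 1 ≤ k ≤ 66. The particular solution to v_k − (v_{k-1} + v_{k+1})/2 = 1 is v_k = −k^2. Adding homogeneous solution A + B k and matching boundaries gives v_k = k (67 − k). Substituting k = 21: v_21 = 21 · 46 = 966.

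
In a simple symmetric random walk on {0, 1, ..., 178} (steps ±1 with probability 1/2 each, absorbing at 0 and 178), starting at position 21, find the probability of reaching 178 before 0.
P(hit 178 before 0) = 21/178

Let u_k = P(hit 178 before 0 | start at k). Then u_0 = 0, u_178 = 1, and u_k = u_{k-1}/2 + u_{k+1}/2 for 1 ≤ k ≤ 177. This harmonic recurrence is solved by u_k = k/178, giving u_21 = 21/178.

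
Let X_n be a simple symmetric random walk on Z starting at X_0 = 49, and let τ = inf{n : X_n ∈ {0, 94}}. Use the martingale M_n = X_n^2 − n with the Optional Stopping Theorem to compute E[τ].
E[τ] = 2205

M_n = X_n^2 − n is a martingale (since E[X_{n+1}^2 | F_n] = X_n^2 + 1). By OST (τ has finite mean in a bounded region), E[M_τ] = E[M_0] = X_0^2 − 0 = 49^2 = 2401. Also E[M_τ] = E[X_τ^2] − E[τ]. The walk exits at 0 or 94, with P(hit 94 first) = 49/94, so E[X_τ^2] = 94^2 · 49/94 + 0 = 4606. Thus E[τ] = E[X_τ^2] − E[M_τ] = 4606 − 2401 = 2205 = 49(94 − 49) = 2205.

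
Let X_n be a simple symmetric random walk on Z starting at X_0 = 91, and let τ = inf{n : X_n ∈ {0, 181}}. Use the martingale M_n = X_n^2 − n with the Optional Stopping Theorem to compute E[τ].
E[τ] = 8190

M_n = X_n^2 − n is a martingale (since E[X_{n+1}^2 | F_n] = X_n^2 + 1). By OST (τ has finite mean in a bounded region), E[M_τ] = E[M_0] = X_0^2 − 0 = 91^2 = 8281. Also E[M_τ] = E[X_τ^2] − E[τ]. The walk exits at 0 or 181, with P(hit 181 first) = 91/181, so E[X_τ^2] = 181^2 · 91/181 + 0 = 16471. Thus E[τ] = E[X_τ^2] − E[M_τ] = 16471 − 8281 = 8190 = 91(181 − 91) = 8190.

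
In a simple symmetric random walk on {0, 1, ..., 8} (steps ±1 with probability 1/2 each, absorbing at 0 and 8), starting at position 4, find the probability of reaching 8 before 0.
P(hit 8 before 0) = 4/8 = 1/2

Let u_k = P(hit 8 before 0 | start at k). Then u_0 = 0, u_8 = 1, and u_k = u_{k-1}/2 + u_{k+1}/2 for 1 ≤ k ≤ 7. This harmonic recurrence is solved by u_k = k/8, giving u_4 = 4/8 = 1/2.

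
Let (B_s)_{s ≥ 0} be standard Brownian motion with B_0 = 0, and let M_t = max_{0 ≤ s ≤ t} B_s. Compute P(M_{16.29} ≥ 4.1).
P(M_{16.29} ≥ 4.1) = 2·P(B_{16.29} ≥ 4.1) = 2(1 − Φ(4.1/√16.29)) ≈ 0.3097

By the reflection principle for Brownian motion, P(M_t ≥ a) = 2 · P(B_t ≥ a) for a ≥ 0. Since B_t ~ N(0, t), P(B_t ≥ 4.1) = 1 − Φ(4.1/√t) = 1 − Φ(4.1/√16.29) = 1 − Φ(1.0158). So
  P(M_{16.29} ≥ 4.1) = 2(1 − Φ(1.0158)) ≈ 0.3097.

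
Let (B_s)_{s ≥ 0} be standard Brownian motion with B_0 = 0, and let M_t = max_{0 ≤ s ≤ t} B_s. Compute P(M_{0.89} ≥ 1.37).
P(M_{0.89} ≥ 1.37) = 2·P(B_{0.89} ≥ 1.37) = 2(1 − Φ(1.37/√0.89)) ≈ 0.1464

By the reflection principle for Brownian motion, P(M_t ≥ a) = 2 · P(B_t ≥ a) for a ≥ 0. Since B_t ~ N(0, t), P(B_t ≥ 1.37) = 1 − Φ(1.37/√t) = 1 − Φ(1.37/√0.89) = 1 − Φ(1.4522). So
  P(M_{0.89} ≥ 1.37) = 2(1 − Φ(1.4522)) ≈ 0.1464.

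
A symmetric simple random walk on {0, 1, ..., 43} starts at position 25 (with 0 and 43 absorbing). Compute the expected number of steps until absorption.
E[τ | X_0 = 25] = 450

Let v_k = E[τ | X_0 = k]. Boundary: v_0 = v_43 = 0. Recurrence: v_k = 1 + (v_{k-1} + v_{k+1})/2 for 1 ≤ k ≤ 42. The particular solution to v_k − (v_{k-1} + v_{k+1})/2 = 1 is v_k = −k^2. Adding homogeneous solution A + B k and matching boundaries gives v_k = k (43 − k). Substituting k = 25: v_25 = 25 · 18 = 450.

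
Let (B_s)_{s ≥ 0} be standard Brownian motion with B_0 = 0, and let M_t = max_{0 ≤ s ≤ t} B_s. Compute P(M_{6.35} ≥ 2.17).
P(M_{6.35} ≥ 2.17) = 2·P(B_{6.35} ≥ 2.17) = 2(1 − Φ(2.17/√6.35)) ≈ 0.3892

By the reflection principle for Brownian motion, P(M_t ≥ a) = 2 · P(B_t ≥ a) for a ≥ 0. Since B_t ~ N(0, t), P(B_t ≥ 2.17) = 1 − Φ(2.17/√t) = 1 − Φ(2.17/√6.35) = 1 − Φ(0.8611). So
  P(M_{6.35} ≥ 2.17) = 2(1 − Φ(0.8611)) ≈ 0.3892.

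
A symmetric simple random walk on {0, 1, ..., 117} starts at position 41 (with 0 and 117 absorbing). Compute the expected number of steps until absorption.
E[τ | X_0 = 41] = 3116

Let v_k = E[τ | X_0 = k]. Boundary: v_0 = v_117 = 0. Recurrence: v_k = 1 + (v_{k-1} + v_{k+1})/2 for 1 ≤ k ≤ 116. The particular solution to v_k − (v_{k-1} + v_{k+1})/2 = 1 is v_k = −k^2. Adding homogeneous solution A + B k and matching boundaries gives v_k = k (117 − k). Substituting k = 41: v_41 = 41 · 76 = 3116.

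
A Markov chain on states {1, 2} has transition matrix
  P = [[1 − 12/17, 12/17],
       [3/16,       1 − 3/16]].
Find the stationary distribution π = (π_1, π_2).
π_1 = 17/81, π_2 = 64/81

Solve πP = π with π_1 + π_2 = 1. From πP = π: π_1 · (1 − 12/17) + π_2 · 3/16 = π_1 ⇒ π_2 · 3/16 = π_1 · 12/17 ⇒ π_2/π_1 = (12/17)/(3/16) = 64/17. Together with π_1 + π_2 = 1:
  π_1 = (3/16)/(12/17 + 3/16) = (3/16)/(243/272) = 17/81,
  π_2 = (12/17)/(12/17 + 3/16) = (12/17)/(243/272) = 64/81.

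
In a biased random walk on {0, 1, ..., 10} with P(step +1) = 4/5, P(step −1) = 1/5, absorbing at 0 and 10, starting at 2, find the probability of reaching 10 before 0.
P(hit 10 before 0) = (1 − (1/4)^2) / (1 − (1/4)^10) = 65536/69905

Let u_k denote P(reach 10 before 0 | start at k). Boundary: u_0 = 0, u_10 = 1. Recurrence: u_k = 4/5·u_{k+1} + 1/5·u_{k-1} for 1 ≤ k ≤ 9. Try u_k = A + B·r^k with r = q/p = (1/5)/(4/5) = 1/4. Substitution satisfies the recurrence; boundary conditions give:
  u_k = (1 − r^k) / (1 − r^N) = (1 − (1/4)^2) / (1 − (1/4)^10) = 65536/69905.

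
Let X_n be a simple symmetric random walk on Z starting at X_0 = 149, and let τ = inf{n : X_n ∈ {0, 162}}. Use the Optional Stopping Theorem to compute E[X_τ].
E[X_τ] = 149

X_n is a martingale and τ is a bounded-mean stopping time (indeed τ is finite a.s. with bounded expectation since the walk is in a bounded region). By the OST, E[X_τ] = E[X_0] = 149. Equivalently: E[X_τ] = 162 · P(hit 162 first) + 0 · P(hit 0 first) = 162 · (149/162) = 149.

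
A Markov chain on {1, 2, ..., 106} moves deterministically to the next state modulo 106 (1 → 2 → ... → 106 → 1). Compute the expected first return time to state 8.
E[T_8 | X_0 = 8] = 106

The chain cycles deterministically, so starting at state 8 it returns in exactly 106 steps. Equivalently, the stationary distribution is uniform π_j = 1/106 for every state j, so by Kac's formula E[T_8] = 1/π_8 = 106.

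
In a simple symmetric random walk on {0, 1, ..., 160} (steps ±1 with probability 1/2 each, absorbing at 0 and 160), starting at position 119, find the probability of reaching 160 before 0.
P(hit 160 before 0) = 119/160

Let u_k = P(hit 160 before 0 | start at k). Then u_0 = 0, u_160 = 1, and u_k = u_{k-1}/2 + u_{k+1}/2 for 1 ≤ k ≤ 159. This harmonic recurrence is solved by u_k = k/160, giving u_119 = 119/160.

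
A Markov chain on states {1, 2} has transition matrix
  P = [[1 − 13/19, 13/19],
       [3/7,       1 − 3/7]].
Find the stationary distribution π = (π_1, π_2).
π_1 = 57/148, π_2 = 91/148

Solve πP = π with π_1 + π_2 = 1. From πP = π: π_1 · (1 − 13/19) + π_2 · 3/7 = π_1 ⇒ π_2 · 3/7 = π_1 · 13/19 ⇒ π_2/π_1 = (13/19)/(3/7) = 91/57. Together with π_1 + π_2 = 1:
  π_1 = (3/7)/(13/19 + 3/7) = (3/7)/(148/133) = 57/148,
  π_2 = (13/19)/(13/19 + 3/7) = (13/19)/(148/133) = 91/148.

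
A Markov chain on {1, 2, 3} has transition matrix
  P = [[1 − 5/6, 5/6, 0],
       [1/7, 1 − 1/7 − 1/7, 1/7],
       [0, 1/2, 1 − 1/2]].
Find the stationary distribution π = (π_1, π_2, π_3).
π = (2/17, 35/51, 10/51)

This is a birth-death chain on three states, which satisfies detailed balance: π_1 · P_{12} = π_2 · P_{21} and π_2 · P_{23} = π_3 · P_{32}.
From π_1 · 5/6 = π_2 · 1/7: π_2/π_1 = (5/6)/(1/7) = 35/6.
From π_2 · 1/7 = π_3 · 1/2: π_3/π_2 = (1/7)/(1/2) = 2/7.
Take π_1 proportional to 1; then unnormalized π = (1, 35/6, 5/3). Normalize by dividing by the sum 17/2:
  π = (2/17, 35/51, 10/51).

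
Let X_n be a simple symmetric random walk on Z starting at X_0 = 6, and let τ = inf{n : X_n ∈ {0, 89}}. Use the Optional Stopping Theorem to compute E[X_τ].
E[X_τ] = 6

X_n is a martingale and τ is a bounded-mean stopping time (indeed τ is finite a.s. with bounded expectation since the walk is in a bounded region). By the OST, E[X_τ] = E[X_0] = 6. Equivalently: E[X_τ] = 89 · P(hit 89 first) + 0 · P(hit 0 first) = 89 · (6/89) = 6.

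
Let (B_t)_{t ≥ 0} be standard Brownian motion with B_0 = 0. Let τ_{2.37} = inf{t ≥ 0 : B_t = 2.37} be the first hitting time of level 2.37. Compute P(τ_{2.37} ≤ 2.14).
P(τ_{2.37} ≤ 2.14) = 2(1 − Φ(2.37/√2.14)) = 2(1 − Φ(1.6201)) ≈ 0.1052

By the reflection principle for standard BM, P(τ_b ≤ t) = 2 · P(B_t ≥ b). Since B_t ~ N(0, t), P(B_t ≥ 2.37) = 1 − Φ(2.37/√t) = 1 − Φ(2.37/√2.14) = 1 − Φ(1.6201) ≈ 0.05261. Doubling: P(τ_{2.37} ≤ 2.14) ≈ 2 · 0.05261 = 0.10522 ≈ 0.1052.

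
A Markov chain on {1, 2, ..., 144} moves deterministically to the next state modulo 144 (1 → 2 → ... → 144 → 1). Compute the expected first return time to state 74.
E[T_74 | X_0 = 74] = 144

The chain cycles deterministically, so starting at state 74 it returns in exactly 144 steps. Equivalently, the stationary distribution is uniform π_j = 1/144 for every state j, so by Kac's formula E[T_74] = 1/π_74 = 144.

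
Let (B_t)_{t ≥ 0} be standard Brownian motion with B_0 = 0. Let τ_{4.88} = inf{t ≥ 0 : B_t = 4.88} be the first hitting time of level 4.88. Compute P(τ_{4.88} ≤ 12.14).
P(τ_{4.88} ≤ 12.14) = 2(1 − Φ(4.88/√12.14)) = 2(1 − Φ(1.4006)) ≈ 0.1613

By the reflection principle for standard BM, P(τ_b ≤ t) = 2 · P(B_t ≥ b). Since B_t ~ N(0, t), P(B_t ≥ 4.88) = 1 − Φ(4.88/√t) = 1 − Φ(4.88/√12.14) = 1 − Φ(1.4006) ≈ 0.08067. Doubling: P(τ_{4.88} ≤ 12.14) ≈ 2 · 0.08067 = 0.16134 ≈ 0.1613.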